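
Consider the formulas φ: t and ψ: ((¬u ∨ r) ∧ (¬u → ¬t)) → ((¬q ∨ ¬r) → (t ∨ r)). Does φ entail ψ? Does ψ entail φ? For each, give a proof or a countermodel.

Only the forward implication holds.

[⇒] Assume the antecedent. If t is true, the consequent reduces to true regardless of the other variables. If t is false, the antecedent cannot hold. Either way the consequent holds.

[⇐] This fails. Under u = T, r = F, q = F, t = F, the left side is false but the right side is true.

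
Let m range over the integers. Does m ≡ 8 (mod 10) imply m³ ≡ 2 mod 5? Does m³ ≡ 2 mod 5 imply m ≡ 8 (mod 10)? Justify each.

The forward direction holds; the converse fails.

(⟹) Suppose m ≡ 8 (mod 10). Then m³ ≡ 8³ = 512 (mod 10), and since 5 ∣ 10, also m³ ≡ 2 (mod 5).

(⟸) This fails: take m = 3. Then 3³ = 27 ≡ 2 (mod 5), yet 3 ≡ 3 (mod 10), not 8.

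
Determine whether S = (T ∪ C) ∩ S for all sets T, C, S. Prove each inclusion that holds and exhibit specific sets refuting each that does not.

The sets are not equal: only the reverse inclusion holds.

(⟸) Let x ∈ (T ∪ C) ∩ S. Then either x ∈ T ∩ S and x ∉ C; or x ∈ C ∩ S and x ∉ T; or x ∈ T ∩ C ∩ S. In each case x ∈ S, so (T ∪ C) ∩ S ⊆ S.

(⟹) This inclusion fails. Take T = ∅, C = ∅, S = {1}; then 1 ∈ S but 1 ∉ (T ∪ C) ∩ S.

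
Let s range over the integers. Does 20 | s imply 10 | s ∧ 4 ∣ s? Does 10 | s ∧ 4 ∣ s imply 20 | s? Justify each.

Both directions hold.

(←) Suppose 10 ∣ s and 4 ∣ s. Any common multiple of 10 and 4 is a multiple of their lcm; here lcm(10, 4) = 10·4/gcd(10, 4) = 40/2 = 20, so 20 ∣ s.

(→) If 20 ∣ s, write s = 20q. Since 20 = 2·10, s = 10·(2q), so 10 ∣ s; and since 20 = 5·4, s = 4·(5q), so 4 ∣ s.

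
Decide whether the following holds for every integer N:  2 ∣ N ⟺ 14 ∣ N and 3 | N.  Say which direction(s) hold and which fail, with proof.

(⇒) fails; (⇐) holds.

(⟹) This fails: take N = 2. Certainly 2 ∣ 2, but 14 ∤ 2.

(⟸) Suppose 14 ∣ N and 3 ∣ N. Any common multiple of 14 and 3 is a multiple of their lcm; here gcd(14, 3) = 1, so lcm(14, 3) = 14·3 = 42, so 42 ∣ N. Since 2 ∣ 42, it follows that 2 ∣ N.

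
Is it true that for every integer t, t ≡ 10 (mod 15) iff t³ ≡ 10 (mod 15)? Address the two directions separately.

Both implications hold.

(→) Suppose t ≡ 10 (mod 15). Write t = 15j + 10. Then (15j + 10)³ = 3375j³ + 6750j² + 4500j + 1000 = 15(225j³ + 450j² + 300j + 66) + 10, so t³ ≡ 10 (mod 15).

(←) Conversely, suppose t³ ≡ 10 (mod 15). The only residue r in {0, …, 14} with r³ ≡ 10 (mod 15) is r = 10, so t ≡ 10 (mod 15).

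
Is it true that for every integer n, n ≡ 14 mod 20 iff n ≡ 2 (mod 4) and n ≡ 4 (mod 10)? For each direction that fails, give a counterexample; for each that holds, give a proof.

Equivalent; both directions hold.

Forward direction. Suppose n ≡ 14 (mod 20); write n = 20j + 14. Since 4 ∣ 20, reducing mod 4 gives n ≡ 14 ≡ 2 (mod 4); since 10 ∣ 20, reducing mod 10 gives n ≡ 14 ≡ 4 (mod 10).

Converse. If n ≡ 2 (mod 4) and n ≡ 4 (mod 10), then by the Chinese remainder theorem n ≡ 14 (mod 20). This is exactly n ≡ 14 (mod 20).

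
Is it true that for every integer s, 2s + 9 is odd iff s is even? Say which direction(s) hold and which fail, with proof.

The forward direction fails; the converse holds.

(⟹) This fails: take s = 5. Then 2s + 9 = 19, which is odd, yet s = 5 is odd, not even.

(⟸) Suppose s is even. Since 2 is even, 2s is even for every s, so 2s + 9 has the same parity as 9, which is odd. Hence 2s + 9 is odd.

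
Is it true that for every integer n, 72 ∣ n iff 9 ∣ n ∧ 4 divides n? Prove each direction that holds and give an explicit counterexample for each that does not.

(⇒) holds; (⇐) fails.

(⟸) This fails: take n = 36. Both 9 ∣ 36 and 4 ∣ 36, yet 36 is not a multiple of 72 (since 36 = 0·72 + 36), so 72 ∤ 36.

(⟹) If 72 ∣ n, write n = 72q. Since 72 = 8·9, n = 9·(8q), so 9 ∣ n; and since 72 = 18·4, n = 4·(18q), so 4 ∣ n.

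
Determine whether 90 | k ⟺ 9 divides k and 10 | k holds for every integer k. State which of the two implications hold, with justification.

(→) If 90 ∣ k, write k = 90q. Since 90 = 10·9, k = 9·(10q), so 9 ∣ k; and since 90 = 9·10, k = 10·(9q), so 10 ∣ k.

(←) Suppose 9 ∣ k and 10 ∣ k. Any common multiple of 9 and 10 is a multiple of their lcm; here gcd(9, 10) = 1, so lcm(9, 10) = 9·10 = 90, so 90 ∣ k.

Both directions hold.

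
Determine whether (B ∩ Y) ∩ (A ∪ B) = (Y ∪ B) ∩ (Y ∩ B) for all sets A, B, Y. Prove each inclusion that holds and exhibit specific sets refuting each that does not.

The two sets are equal.

(⟹) Let x ∈ (B ∩ Y) ∩ (A ∪ B). Then either x ∈ B ∩ Y and x ∉ A; or x ∈ A ∩ B ∩ Y. In each case x ∈ (Y ∪ B) ∩ (Y ∩ B), so (B ∩ Y) ∩ (A ∪ B) ⊆ (Y ∪ B) ∩ (Y ∩ B).

(⟸) Let x ∈ (Y ∪ B) ∩ (Y ∩ B). Then either x ∈ B ∩ Y and x ∉ A; or x ∈ A ∩ B ∩ Y. In each case x ∈ (B ∩ Y) ∩ (A ∪ B), so (Y ∪ B) ∩ (Y ∩ B) ⊆ (B ∩ Y) ∩ (A ∪ B).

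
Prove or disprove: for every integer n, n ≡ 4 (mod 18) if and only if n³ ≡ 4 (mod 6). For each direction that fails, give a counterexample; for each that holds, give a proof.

(⇒) Suppose n ≡ 4 (mod 18). Then n³ ≡ 4³ = 64 (mod 18), and since 6 ∣ 18, also n³ ≡ 4 (mod 6).

(⇐) This fails: take n = 10. Then 10³ = 1000 ≡ 4 (mod 6), yet 10 ≡ 10 (mod 18), not 4.

Only the forward direction holds.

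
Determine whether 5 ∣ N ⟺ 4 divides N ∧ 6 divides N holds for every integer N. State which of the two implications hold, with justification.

(→) This fails: take N = 5. Certainly 5 ∣ 5, but 4 ∤ 5.

(←) This fails: take N = 12. Both 4 ∣ 12 and 6 ∣ 12, yet 12 is not a multiple of 5 (since 12 = 2·5 + 2), so 5 ∤ 12.

Both directions fail.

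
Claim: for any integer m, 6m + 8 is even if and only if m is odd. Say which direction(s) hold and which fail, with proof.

Only the reverse direction holds.

Forward direction. This fails: take m = 2. Then 6m + 8 = 20, which is even, yet m = 2 is even, not odd.

Converse. Suppose m is odd. Since 6 is even, 6m is even for every m, so 6m + 8 has the same parity as 8, which is even. Hence 6m + 8 is even.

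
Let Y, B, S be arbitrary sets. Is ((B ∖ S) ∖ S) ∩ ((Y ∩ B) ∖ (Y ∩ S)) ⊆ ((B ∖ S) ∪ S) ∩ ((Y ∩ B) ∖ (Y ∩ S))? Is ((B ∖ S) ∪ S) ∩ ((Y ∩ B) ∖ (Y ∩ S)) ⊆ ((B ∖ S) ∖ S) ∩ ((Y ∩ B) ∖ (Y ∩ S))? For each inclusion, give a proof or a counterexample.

(⟹) Let x ∈ ((B ∖ S) ∖ S) ∩ ((Y ∩ B) ∖ (Y ∩ S)). Then x ∈ Y ∩ B and x ∉ S, from which x ∈ ((B ∖ S) ∪ S) ∩ ((Y ∩ B) ∖ (Y ∩ S)).

(⟸) Let x ∈ ((B ∖ S) ∪ S) ∩ ((Y ∩ B) ∖ (Y ∩ S)). Then x ∈ Y ∩ B and x ∉ S, from which x ∈ ((B ∖ S) ∖ S) ∩ ((Y ∩ B) ∖ (Y ∩ S)).

Both inclusions hold; the sets are equal.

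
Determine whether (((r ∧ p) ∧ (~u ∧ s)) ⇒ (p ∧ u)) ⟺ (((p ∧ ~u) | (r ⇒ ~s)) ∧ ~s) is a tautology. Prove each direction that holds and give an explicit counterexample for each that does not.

Not equivalent: only (⇐) holds.

(→) This fails. Under p = F, u = F, s = T, r = F, the left side is true but the right side is false.

(←) Assume the antecedent. If s is true, the antecedent cannot hold. If s is false, ((r ∧ p) ∧ (~u ∧ s)) ⇒ (p ∧ u) reduces to true regardless of the other variables. Either way ((r ∧ p) ∧ (~u ∧ s)) ⇒ (p ∧ u) holds.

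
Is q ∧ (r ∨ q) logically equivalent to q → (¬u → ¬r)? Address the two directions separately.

Both directions fail.

(⇒) This fails. Under r = T, u = F, q = T, the left side is true but the right side is false.

(⇐) This fails. Under r = F, u = F, q = F, the left side is false but the right side is true.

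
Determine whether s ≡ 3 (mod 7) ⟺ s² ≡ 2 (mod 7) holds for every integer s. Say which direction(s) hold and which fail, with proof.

(⇒) Suppose s ≡ 3 (mod 7). Write s = 7j + 3. Then (7j + 3)² = 49j² + 42j + 9 = 7(7j² + 6j + 1) + 2, so s² ≡ 2 (mod 7).

(⇐) This fails: take s = 4. Then 4² = 16 ≡ 2 (mod 7), yet 4 ≡ 4 (mod 7), not 3.

Only the forward direction holds.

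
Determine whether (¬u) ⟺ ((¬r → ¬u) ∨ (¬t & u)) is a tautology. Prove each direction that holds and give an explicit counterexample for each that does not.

Forward direction. Assume the antecedent. If r is true, (¬r → ¬u) ∨ (¬t & u) reduces to true regardless of the other variables. If r is false, the antecedent forces (r = F, t = F, u = F) or (r = F, t = T, u = F), and (¬r → ¬u) ∨ (¬t & u) holds there. Either way (¬r → ¬u) ∨ (¬t & u) holds.

Converse. This fails. Under r = F, t = F, u = T, the left side is false but the right side is true.

(⇒) holds; (⇐) fails.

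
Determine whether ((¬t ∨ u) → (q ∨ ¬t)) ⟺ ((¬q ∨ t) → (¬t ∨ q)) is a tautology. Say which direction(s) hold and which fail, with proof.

Not equivalent: only (⇐) holds.

(⇐) Assume the antecedent. If q is true, (¬t ∨ u) → (q ∨ ¬t) reduces to true regardless of the other variables. If q is false, the antecedent forces (q = F, t = F, u = F) or (q = F, t = F, u = T), and (¬t ∨ u) → (q ∨ ¬t) holds there. Either way (¬t ∨ u) → (q ∨ ¬t) holds.

(⇒) This fails. Under q = F, t = T, u = F, the left side is true but the right side is false.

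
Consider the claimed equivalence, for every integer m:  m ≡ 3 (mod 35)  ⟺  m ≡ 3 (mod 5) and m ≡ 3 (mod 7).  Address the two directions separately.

The biconditional holds.

Converse. If m ≡ 3 (mod 5) and m ≡ 3 (mod 7), then by the Chinese remainder theorem m ≡ 3 (mod 35). This is exactly m ≡ 3 (mod 35).

Forward direction. Suppose m ≡ 3 (mod 35); write m = 35j + 3. Since 5 ∣ 35, reducing mod 5 gives m ≡ 3 (mod 5); since 7 ∣ 35, reducing mod 7 gives m ≡ 3 (mod 7).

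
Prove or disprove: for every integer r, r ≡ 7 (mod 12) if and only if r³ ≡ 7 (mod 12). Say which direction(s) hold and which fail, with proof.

Forward direction. Suppose r ≡ 7 (mod 12). Write r = 12j + 7. Then (12j + 7)³ = 1728j³ + 3024j² + 1764j + 343 = 12(144j³ + 252j² + 147j + 28) + 7, so r³ ≡ 7 (mod 12).

Converse. Suppose r³ ≡ 7 (mod 12). The only residue r in {0, …, 11} with r³ ≡ 7 (mod 12) is r = 7, so r ≡ 7 (mod 12).

Both directions hold; the statement is true.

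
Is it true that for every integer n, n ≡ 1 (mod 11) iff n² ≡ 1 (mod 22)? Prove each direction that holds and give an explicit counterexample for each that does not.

(⟹) This fails: take n = 12. Then 12 ≡ 1 (mod 11), but 12² = 144 ≡ 12 (mod 22), not 1.

(⟸) This fails: take n = 21. Then 21² = 441 ≡ 1 (mod 22), yet 21 ≡ 10 (mod 11), not 1.

(⇒) fails and (⇐) fails.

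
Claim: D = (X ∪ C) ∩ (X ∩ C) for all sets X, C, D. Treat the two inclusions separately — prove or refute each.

Both inclusions fail.

(⊆) This inclusion fails. Take X = ∅, C = ∅, D = {1}; then 1 ∈ D but 1 ∉ (X ∪ C) ∩ (X ∩ C).

(⊇) This inclusion fails. Take X = {1}, C = {1}, D = ∅; then 1 ∈ (X ∪ C) ∩ (X ∩ C) but 1 ∉ D.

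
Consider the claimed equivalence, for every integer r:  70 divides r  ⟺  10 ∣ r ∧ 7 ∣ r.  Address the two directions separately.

(⇒) If 70 ∣ r, write r = 70q. Since 70 = 7·10, r = 10·(7q), so 10 ∣ r; and since 70 = 10·7, r = 7·(10q), so 7 ∣ r.

(⇐) Suppose 10 ∣ r and 7 ∣ r. Any common multiple of 10 and 7 is a multiple of their lcm; here gcd(10, 7) = 1, so lcm(10, 7) = 10·7 = 70, so 70 ∣ r.

The biconditional holds.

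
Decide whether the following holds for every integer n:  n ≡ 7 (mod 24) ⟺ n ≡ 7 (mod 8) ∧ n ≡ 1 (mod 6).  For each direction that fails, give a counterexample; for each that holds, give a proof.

(→) Suppose n ≡ 7 (mod 24); write n = 24j + 7. Since 8 ∣ 24, reducing mod 8 gives n ≡ 7 (mod 8); since 6 ∣ 24, reducing mod 6 gives n ≡ 7 ≡ 1 (mod 6).

(←) Conversely, if n ≡ 7 (mod 8) and n ≡ 1 (mod 6), then by the Chinese remainder theorem n ≡ 7 (mod 24). This is exactly n ≡ 7 (mod 24).

Both directions hold; the statement is true.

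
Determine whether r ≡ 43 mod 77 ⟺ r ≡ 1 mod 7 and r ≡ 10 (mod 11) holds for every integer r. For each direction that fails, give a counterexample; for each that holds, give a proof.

Both directions hold.

Forward direction. Suppose r ≡ 43 (mod 77); write r = 77j + 43. Since 7 ∣ 77, reducing mod 7 gives r ≡ 43 ≡ 1 (mod 7); since 11 ∣ 77, reducing mod 11 gives r ≡ 43 ≡ 10 (mod 11).

Converse. If r ≡ 1 (mod 7) and r ≡ 10 (mod 11), then by the Chinese remainder theorem r ≡ 43 (mod 77). This is exactly r ≡ 43 (mod 77).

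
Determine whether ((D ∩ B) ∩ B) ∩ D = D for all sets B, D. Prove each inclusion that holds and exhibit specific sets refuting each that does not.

(⟸) This inclusion fails. Take B = ∅, D = {1}; then 1 ∈ D but 1 ∉ ((D ∩ B) ∩ B) ∩ D.

(⟹) Let x ∈ ((D ∩ B) ∩ B) ∩ D. Then x ∈ B ∩ D, from which x ∈ D.

(⊆) holds; (⊇) fails.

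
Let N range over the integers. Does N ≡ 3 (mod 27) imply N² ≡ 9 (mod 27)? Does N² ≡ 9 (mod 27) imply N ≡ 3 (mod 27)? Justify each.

(⇒) holds; (⇐) fails.

[⇐] This fails: take N = 6. Then 6² = 36 ≡ 9 (mod 27), yet 6 ≡ 6 (mod 27), not 3.

[⇒] Suppose N ≡ 3 (mod 27). Write N = 27j + 3. Then (27j + 3)² = 729j² + 162j + 9 = 27(27j² + 6j) + 9, so N² ≡ 9 (mod 27).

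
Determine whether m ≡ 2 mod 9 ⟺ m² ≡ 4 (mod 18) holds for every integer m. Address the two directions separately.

Both directions fail.

Forward direction. This fails: take m = 11. Then 11 ≡ 2 (mod 9), but 11² = 121 ≡ 13 (mod 18), not 4.

Converse. This fails: take m = 16. Then 16² = 256 ≡ 4 (mod 18), yet 16 ≡ 7 (mod 9), not 2.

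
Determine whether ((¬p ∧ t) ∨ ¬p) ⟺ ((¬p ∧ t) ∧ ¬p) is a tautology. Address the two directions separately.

Forward direction. This fails. Under t = F, p = F, the left side is true but the right side is false.

Converse. Assume the antecedent. If t is true, the antecedent forces (t = T, p = F), and (¬p ∧ t) ∨ ¬p holds there. If t is false, the antecedent cannot hold. Either way (¬p ∧ t) ∨ ¬p holds.

Not equivalent: only (⇐) holds.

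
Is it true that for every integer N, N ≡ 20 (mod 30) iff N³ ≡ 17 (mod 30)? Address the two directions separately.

Neither direction holds.

(⇒) This fails: take N = 20. Then 20 ≡ 20 (mod 30), but 20³ = 8000 ≡ 20 (mod 30), not 17.

(⇐) This fails: take N = 23. Then 23³ = 12167 ≡ 17 (mod 30), yet 23 ≡ 23 (mod 30), not 20.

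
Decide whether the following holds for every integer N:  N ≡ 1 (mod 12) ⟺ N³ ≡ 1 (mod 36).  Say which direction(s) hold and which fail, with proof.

Forward direction. Suppose N ≡ 1 (mod 12). Working modulo 36, N ∈ {1, 13, 25}; for each such r, r³ ≡ 1 (mod 36).

Converse. The residues r modulo 36 with r³ ≡ 1 (mod 36) are exactly {1, 13, 25}, and each is ≡ 1 (mod 12).

The biconditional holds.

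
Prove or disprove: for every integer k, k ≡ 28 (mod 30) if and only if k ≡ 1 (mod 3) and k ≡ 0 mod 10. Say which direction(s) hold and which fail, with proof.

Neither implication holds.

(⟹) This fails: k = 28 gives 28 ≡ 28 (mod 30) but 28 ≡ 8 (mod 10), so the conjunction on the right does not hold.

(⟸) This fails: k = 10 satisfies both congruences on the right (10 ≡ 1 mod 3 and 10 ≡ 0 mod 10) yet 10 ≡ 10 (mod 30), not 28.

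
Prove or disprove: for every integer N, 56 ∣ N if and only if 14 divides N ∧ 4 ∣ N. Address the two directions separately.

(→) If 56 ∣ N, write N = 56q. Since 56 = 4·14, N = 14·(4q), so 14 ∣ N; and since 56 = 14·4, N = 4·(14q), so 4 ∣ N.

(←) This fails: take N = 28. Both 14 ∣ 28 and 4 ∣ 28, yet 28 is not a multiple of 56 (since 28 = 0·56 + 28), so 56 ∤ 28.

Not equivalent: only (⇒) holds.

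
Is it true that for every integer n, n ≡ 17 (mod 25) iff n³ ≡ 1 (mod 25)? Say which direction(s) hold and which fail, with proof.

(⟹) This fails: take n = 17. Then 17 ≡ 17 (mod 25), but 17³ = 4913 ≡ 13 (mod 25), not 1.

(⟸) This fails: take n = 1. Then 1³ = 1 ≡ 1 (mod 25), yet 1 ≡ 1 (mod 25), not 17.

Both directions fail.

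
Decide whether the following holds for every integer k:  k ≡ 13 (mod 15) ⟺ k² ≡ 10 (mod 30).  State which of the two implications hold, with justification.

Neither direction holds.

Forward direction. This fails: take k = 13. Then 13 ≡ 13 (mod 15), but 13² = 169 ≡ 19 (mod 30), not 10.

Converse. This fails: take k = 10. Then 10² = 100 ≡ 10 (mod 30), yet 10 ≡ 10 (mod 15), not 13.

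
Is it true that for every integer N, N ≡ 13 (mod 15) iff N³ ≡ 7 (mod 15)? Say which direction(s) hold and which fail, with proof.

(→) Suppose N ≡ 13 (mod 15). Write N = 15j + 13. Then (15j + 13)³ = 3375j³ + 8775j² + 7605j + 2197 = 15(225j³ + 585j² + 507j + 146) + 7, so N³ ≡ 7 (mod 15).

(←) Conversely, suppose N³ ≡ 7 (mod 15). The only residue r in {0, …, 14} with r³ ≡ 7 (mod 15) is r = 13, so N ≡ 13 (mod 15).

Both implications hold.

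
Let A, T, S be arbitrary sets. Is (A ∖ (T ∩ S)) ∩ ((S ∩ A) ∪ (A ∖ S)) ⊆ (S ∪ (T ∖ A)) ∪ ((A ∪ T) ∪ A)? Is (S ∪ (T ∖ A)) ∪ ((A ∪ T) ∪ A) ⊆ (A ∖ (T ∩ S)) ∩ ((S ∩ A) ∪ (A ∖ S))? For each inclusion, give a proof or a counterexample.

(⊆) Let x ∈ (A ∖ (T ∩ S)) ∩ ((S ∩ A) ∪ (A ∖ S)). Then either x ∈ A and x ∉ T, S; or x ∈ A ∩ T and x ∉ S; or x ∈ A ∩ S and x ∉ T. In each case x ∈ (S ∪ (T ∖ A)) ∪ ((A ∪ T) ∪ A), so (A ∖ (T ∩ S)) ∩ ((S ∩ A) ∪ (A ∖ S)) ⊆ (S ∪ (T ∖ A)) ∪ ((A ∪ T) ∪ A).

(⊇) This inclusion fails. Take A = ∅, T = {1}, S = ∅; then 1 ∈ (S ∪ (T ∖ A)) ∪ ((A ∪ T) ∪ A) but 1 ∉ (A ∖ (T ∩ S)) ∩ ((S ∩ A) ∪ (A ∖ S)).

(⊆) holds; (⊇) fails.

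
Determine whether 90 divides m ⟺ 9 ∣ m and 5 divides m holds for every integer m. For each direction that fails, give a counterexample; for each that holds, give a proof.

Converse. This fails: take m = 45. Both 9 ∣ 45 and 5 ∣ 45, yet 45 is not a multiple of 90 (since 45 = 0·90 + 45), so 90 ∤ 45.

Forward direction. If 90 ∣ m, write m = 90q. Since 90 = 10·9, m = 9·(10q), so 9 ∣ m; and since 90 = 18·5, m = 5·(18q), so 5 ∣ m.

The forward direction holds; the converse fails.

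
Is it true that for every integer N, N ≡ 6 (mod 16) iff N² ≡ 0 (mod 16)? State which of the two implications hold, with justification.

(→) This fails: take N = 6. Then 6 ≡ 6 (mod 16), but 6² = 36 ≡ 4 (mod 16), not 0.

(←) This fails: take N = 0. Then 0² = 0 ≡ 0 (mod 16), yet 0 ≡ 0 (mod 16), not 6.

Both directions fail.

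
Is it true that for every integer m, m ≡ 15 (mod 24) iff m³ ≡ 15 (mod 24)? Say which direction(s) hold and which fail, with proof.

Both directions hold.

Forward direction. Suppose m ≡ 15 (mod 24). Write m = 24j + 15. Then (24j + 15)³ = 13824j³ + 25920j² + 16200j + 3375 = 24(576j³ + 1080j² + 675j + 140) + 15, so m³ ≡ 15 (mod 24).

Converse. Suppose m³ ≡ 15 (mod 24). The only residue r in {0, …, 23} with r³ ≡ 15 (mod 24) is r = 15, so m ≡ 15 (mod 24).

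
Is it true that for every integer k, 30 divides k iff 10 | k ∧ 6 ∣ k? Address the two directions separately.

[⇒] If 30 ∣ k, write k = 30q. Since 30 = 3·10, k = 10·(3q), so 10 ∣ k; and since 30 = 5·6, k = 6·(5q), so 6 ∣ k.

[⇐] Suppose 10 ∣ k and 6 ∣ k. Any common multiple of 10 and 6 is a multiple of their lcm; here lcm(10, 6) = 10·6/gcd(10, 6) = 60/2 = 30, so 30 ∣ k.

Both directions hold.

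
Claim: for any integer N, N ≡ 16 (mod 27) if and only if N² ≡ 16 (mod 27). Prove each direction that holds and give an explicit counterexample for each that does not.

Neither direction holds.

[⇒] This fails: take N = 16. Then 16 ≡ 16 (mod 27), but 16² = 256 ≡ 13 (mod 27), not 16.

[⇐] This fails: take N = 4. Then 4² = 16 ≡ 16 (mod 27), yet 4 ≡ 4 (mod 27), not 16.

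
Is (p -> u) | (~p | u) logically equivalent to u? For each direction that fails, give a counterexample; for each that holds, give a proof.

Only the converse holds.

(→) This fails. Under p = F, u = F, the left side is true but the right side is false.

(←) Assume the antecedent. If p is true, the antecedent forces (p = T, u = T), and (p -> u) | (~p | u) holds there. If p is false, (p -> u) | (~p | u) reduces to true regardless of the other variables. Either way (p -> u) | (~p | u) holds.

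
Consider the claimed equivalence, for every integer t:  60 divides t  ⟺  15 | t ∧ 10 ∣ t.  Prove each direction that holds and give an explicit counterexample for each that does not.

(⇒) holds; (⇐) fails.

(⟹) If 60 ∣ t, write t = 60q. Since 60 = 4·15, t = 15·(4q), so 15 ∣ t; and since 60 = 6·10, t = 10·(6q), so 10 ∣ t.

(⟸) This fails: take t = 30. Both 15 ∣ 30 and 10 ∣ 30, yet 30 is not a multiple of 60 (since 30 = 0·60 + 30), so 60 ∤ 30.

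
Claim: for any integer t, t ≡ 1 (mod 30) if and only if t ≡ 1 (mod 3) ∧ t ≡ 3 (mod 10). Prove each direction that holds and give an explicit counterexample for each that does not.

(→) This fails: t = 1 gives 1 ≡ 1 (mod 30) but 1 ≡ 1 (mod 10), so the conjunction on the right does not hold.

(←) This fails: t = 13 satisfies both congruences on the right (13 ≡ 1 mod 3 and 13 ≡ 3 mod 10) yet 13 ≡ 13 (mod 30), not 1.

Neither implication holds.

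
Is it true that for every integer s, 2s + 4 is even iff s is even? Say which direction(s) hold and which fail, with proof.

Not equivalent: only (⇐) holds.

(⟸) Suppose s is even. Since 2 is even, 2s is even for every s, so 2s + 4 has the same parity as 4, which is even. Hence 2s + 4 is even.

(⟹) This fails: take s = 3. Then 2s + 4 = 10, which is even, yet s = 3 is odd, not even.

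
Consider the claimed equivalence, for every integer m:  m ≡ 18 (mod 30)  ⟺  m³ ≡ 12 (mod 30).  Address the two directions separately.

The biconditional holds.

[⇒] Suppose m ≡ 18 (mod 30). Write m = 30j + 18. Then (30j + 18)³ = 27000j³ + 48600j² + 29160j + 5832 = 30(900j³ + 1620j² + 972j + 194) + 12, so m³ ≡ 12 (mod 30).

[⇐] Conversely, suppose m³ ≡ 12 (mod 30). The only residue r in {0, …, 29} with r³ ≡ 12 (mod 30) is r = 18, so m ≡ 18 (mod 30).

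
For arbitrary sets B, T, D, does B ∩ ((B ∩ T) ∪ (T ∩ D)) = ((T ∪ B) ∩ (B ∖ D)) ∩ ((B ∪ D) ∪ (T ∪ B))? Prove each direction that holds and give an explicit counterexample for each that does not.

(⟹) This inclusion fails. Take B = {1}, T = {1}, D = {1}; then 1 ∈ B ∩ ((B ∩ T) ∪ (T ∩ D)) but 1 ∉ ((T ∪ B) ∩ (B ∖ D)) ∩ ((B ∪ D) ∪ (T ∪ B)).

(⟸) This inclusion fails. Take B = {1}, T = ∅, D = ∅; then 1 ∈ ((T ∪ B) ∩ (B ∖ D)) ∩ ((B ∪ D) ∪ (T ∪ B)) but 1 ∉ B ∩ ((B ∩ T) ∪ (T ∩ D)).

(⊆) fails and (⊇) fails.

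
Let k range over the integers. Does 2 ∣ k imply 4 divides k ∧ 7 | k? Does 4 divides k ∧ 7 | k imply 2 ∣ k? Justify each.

The forward direction fails; the converse holds.

(⇐) Suppose 4 ∣ k and 7 ∣ k. Any common multiple of 4 and 7 is a multiple of their lcm; here gcd(4, 7) = 1, so lcm(4, 7) = 4·7 = 28, so 28 ∣ k. Since 2 ∣ 28, it follows that 2 ∣ k.

(⇒) This fails: take k = 2. Certainly 2 ∣ 2, but 4 ∤ 2.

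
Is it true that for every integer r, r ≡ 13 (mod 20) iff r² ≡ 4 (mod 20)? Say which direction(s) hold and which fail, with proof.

(⟹) This fails: take r = 13. Then 13 ≡ 13 (mod 20), but 13² = 169 ≡ 9 (mod 20), not 4.

(⟸) This fails: take r = 2. Then 2² = 4 ≡ 4 (mod 20), yet 2 ≡ 2 (mod 20), not 13.

Both directions fail.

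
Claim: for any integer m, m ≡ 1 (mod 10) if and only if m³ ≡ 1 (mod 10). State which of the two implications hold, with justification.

(⇒) Suppose m ≡ 1 (mod 10). Write m = 10j + 1. Then (10j + 1)³ = 1000j³ + 300j² + 30j + 1 = 10(100j³ + 30j² + 3j) + 1, so m³ ≡ 1 (mod 10).

(⇐) Conversely, suppose m³ ≡ 1 (mod 10). The only residue r in {0, …, 9} with r³ ≡ 1 (mod 10) is r = 1, so m ≡ 1 (mod 10).

Both directions hold; the statement is true.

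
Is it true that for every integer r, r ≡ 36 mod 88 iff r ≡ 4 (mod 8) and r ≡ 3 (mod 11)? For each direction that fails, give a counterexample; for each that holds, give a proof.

The biconditional holds.

(→) Suppose r ≡ 36 (mod 88); write r = 88j + 36. Since 8 ∣ 88, reducing mod 8 gives r ≡ 36 ≡ 4 (mod 8); since 11 ∣ 88, reducing mod 11 gives r ≡ 36 ≡ 3 (mod 11).

(←) Conversely, if r ≡ 4 (mod 8) and r ≡ 3 (mod 11), then by the Chinese remainder theorem r ≡ 36 (mod 88). This is exactly r ≡ 36 (mod 88).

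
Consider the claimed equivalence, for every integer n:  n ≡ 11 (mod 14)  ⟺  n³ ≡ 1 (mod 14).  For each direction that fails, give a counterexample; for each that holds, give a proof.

(⟹) Suppose n ≡ 11 (mod 14). Write n = 14j + 11. Then (14j + 11)³ = 2744j³ + 6468j² + 5082j + 1331 = 14(196j³ + 462j² + 363j + 95) + 1, so n³ ≡ 1 (mod 14).

(⟸) This fails: take n = 1. Then 1³ = 1 ≡ 1 (mod 14), yet 1 ≡ 1 (mod 14), not 11.

The forward direction holds; the converse fails.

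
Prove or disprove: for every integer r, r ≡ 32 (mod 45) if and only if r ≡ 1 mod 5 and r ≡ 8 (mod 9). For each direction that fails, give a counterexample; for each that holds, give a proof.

(⇒) fails and (⇐) fails.

(→) This fails: r = 32 gives 32 ≡ 32 (mod 45) but 32 ≡ 2 (mod 5), so the conjunction on the right does not hold.

(←) This fails: r = 26 satisfies both congruences on the right (26 ≡ 1 mod 5 and 26 ≡ 8 mod 9) yet 26 ≡ 26 (mod 45), not 32.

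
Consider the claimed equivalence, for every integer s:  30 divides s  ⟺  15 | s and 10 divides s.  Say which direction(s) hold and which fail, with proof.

Both directions hold; the statement is true.

[⇒] If 30 ∣ s, write s = 30q. Since 30 = 2·15, s = 15·(2q), so 15 ∣ s; and since 30 = 3·10, s = 10·(3q), so 10 ∣ s.

[⇐] Suppose 15 ∣ s and 10 ∣ s. Any common multiple of 15 and 10 is a multiple of their lcm; here lcm(15, 10) = 15·10/gcd(15, 10) = 150/5 = 30, so 30 ∣ s.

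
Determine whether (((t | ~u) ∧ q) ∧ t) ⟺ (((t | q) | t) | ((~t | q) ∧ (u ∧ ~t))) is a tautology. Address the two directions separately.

Only the forward implication holds.

Forward direction. Assume the antecedent. If t is true, the consequent reduces to true regardless of the other variables. If t is false, the antecedent cannot hold. Either way the consequent holds.

Converse. This fails. Under t = T, u = F, q = F, the left side is false but the right side is true.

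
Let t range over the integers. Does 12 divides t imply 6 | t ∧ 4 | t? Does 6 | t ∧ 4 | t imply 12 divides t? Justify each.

Both directions hold; the statement is true.

(→) If 12 ∣ t, write t = 12q. Since 12 = 2·6, t = 6·(2q), so 6 ∣ t; and since 12 = 3·4, t = 4·(3q), so 4 ∣ t.

(←) Suppose 6 ∣ t and 4 ∣ t. Any common multiple of 6 and 4 is a multiple of their lcm; here lcm(6, 4) = 6·4/gcd(6, 4) = 24/2 = 12, so 12 ∣ t.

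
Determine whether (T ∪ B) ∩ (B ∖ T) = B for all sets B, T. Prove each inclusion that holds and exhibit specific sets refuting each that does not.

(⊆) holds; (⊇) fails.

(⟹) Let x ∈ (T ∪ B) ∩ (B ∖ T). Then x ∈ B and x ∉ T, from which x ∈ B.

(⟸) This inclusion fails. Take B = {1}, T = {1}; then 1 ∈ B but 1 ∉ (T ∪ B) ∩ (B ∖ T).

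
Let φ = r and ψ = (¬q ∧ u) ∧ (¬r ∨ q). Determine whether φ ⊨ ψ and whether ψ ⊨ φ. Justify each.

[⇒] This fails. Under r = T, q = F, u = F, the left side is true but the right side is false.

[⇐] This fails. Under r = F, q = F, u = T, the left side is false but the right side is true.

Neither implication holds.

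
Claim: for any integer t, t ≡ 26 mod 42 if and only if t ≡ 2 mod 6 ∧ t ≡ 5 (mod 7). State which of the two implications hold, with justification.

Converse. If t ≡ 2 (mod 6) and t ≡ 5 (mod 7), then by the Chinese remainder theorem t ≡ 26 (mod 42). This is exactly t ≡ 26 (mod 42).

Forward direction. Suppose t ≡ 26 (mod 42); write t = 42j + 26. Since 6 ∣ 42, reducing mod 6 gives t ≡ 26 ≡ 2 (mod 6); since 7 ∣ 42, reducing mod 7 gives t ≡ 26 ≡ 5 (mod 7).

Both directions hold.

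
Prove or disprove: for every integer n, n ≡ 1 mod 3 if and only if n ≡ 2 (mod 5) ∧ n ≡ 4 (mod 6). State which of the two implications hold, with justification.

Forward direction. This fails: n = 1 gives 1 ≡ 1 (mod 3) but 1 ≡ 1 (mod 5), so the conjunction on the right does not hold.

Converse. If n ≡ 2 (mod 5) and n ≡ 4 (mod 6), then by the Chinese remainder theorem n ≡ 22 (mod 30). Since 22 ≡ 1 (mod 3) and 3 ∣ 30, we get n ≡ 1 (mod 3).

Not equivalent: only (⇐) holds.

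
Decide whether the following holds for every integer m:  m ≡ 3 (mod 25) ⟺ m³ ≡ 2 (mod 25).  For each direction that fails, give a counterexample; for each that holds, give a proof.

The biconditional holds.

(⟹) Suppose m ≡ 3 (mod 25). Write m = 25j + 3. Then (25j + 3)³ = 15625j³ + 5625j² + 675j + 27 = 25(625j³ + 225j² + 27j + 1) + 2, so m³ ≡ 2 (mod 25).

(⟸) Conversely, suppose m³ ≡ 2 (mod 25). The only residue r in {0, …, 24} with r³ ≡ 2 (mod 25) is r = 3, so m ≡ 3 (mod 25).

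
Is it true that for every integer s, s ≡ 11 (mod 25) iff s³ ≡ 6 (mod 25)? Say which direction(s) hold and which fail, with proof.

(⟹) Suppose s ≡ 11 (mod 25). Write s = 25j + 11. Then (25j + 11)³ = 15625j³ + 20625j² + 9075j + 1331 = 25(625j³ + 825j² + 363j + 53) + 6, so s³ ≡ 6 (mod 25).

(⟸) Conversely, suppose s³ ≡ 6 (mod 25). The only residue r in {0, …, 24} with r³ ≡ 6 (mod 25) is r = 11, so s ≡ 11 (mod 25).

Both directions hold; the statement is true.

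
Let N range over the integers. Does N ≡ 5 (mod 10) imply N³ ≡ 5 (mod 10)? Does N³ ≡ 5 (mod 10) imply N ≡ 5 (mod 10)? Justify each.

Equivalent; both directions hold.

(⇒) Suppose N ≡ 5 (mod 10). Write N = 10j + 5. Then (10j + 5)³ = 1000j³ + 1500j² + 750j + 125 = 10(100j³ + 150j² + 75j + 12) + 5, so N³ ≡ 5 (mod 10).

(⇐) For the converse, argue contrapositively. If N ≢ 5 (mod 10), then N is congruent to one of 0, 1, 2, 3, 4, 6, 7, 8, 9 modulo 10, and these give N³ ≡ 0, 1, 8, 7, 4, 6, 3, 2, 9 respectively — never 5.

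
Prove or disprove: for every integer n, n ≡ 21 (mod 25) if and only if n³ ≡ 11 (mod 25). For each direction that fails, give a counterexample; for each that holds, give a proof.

The biconditional holds.

(→) Suppose n ≡ 21 (mod 25). Write n = 25j + 21. Then (25j + 21)³ = 15625j³ + 39375j² + 33075j + 9261 = 25(625j³ + 1575j² + 1323j + 370) + 11, so n³ ≡ 11 (mod 25).

(←) Conversely, suppose n³ ≡ 11 (mod 25). The only residue r in {0, …, 24} with r³ ≡ 11 (mod 25) is r = 21, so n ≡ 21 (mod 25).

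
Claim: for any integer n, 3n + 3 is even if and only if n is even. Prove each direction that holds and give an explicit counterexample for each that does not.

Neither direction holds.

(⇒) This fails: n = 1 gives 3n + 3 = 6, which is even, but 1 is odd, not even.

(⇐) This also fails: n = 4 is even, but 3n + 3 = 15 is odd, not even.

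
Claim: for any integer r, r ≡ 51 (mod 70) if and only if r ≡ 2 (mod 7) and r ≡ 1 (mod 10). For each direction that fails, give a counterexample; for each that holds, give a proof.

(←) If r ≡ 2 (mod 7) and r ≡ 1 (mod 10), then by the Chinese remainder theorem r ≡ 51 (mod 70). This is exactly r ≡ 51 (mod 70).

(→) Suppose r ≡ 51 (mod 70); write r = 70j + 51. Since 7 ∣ 70, reducing mod 7 gives r ≡ 51 ≡ 2 (mod 7); since 10 ∣ 70, reducing mod 10 gives r ≡ 51 ≡ 1 (mod 10).

Both directions hold; the statement is true.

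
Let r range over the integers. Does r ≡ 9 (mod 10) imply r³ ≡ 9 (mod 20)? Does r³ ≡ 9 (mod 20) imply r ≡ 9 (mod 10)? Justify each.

Converse. The residues r modulo 20 with r³ ≡ 9 (mod 20) are exactly {9}, and each is ≡ 9 (mod 10).

Forward direction. This fails: take r = 19. Then 19 ≡ 9 (mod 10), but 19³ = 6859 ≡ 19 (mod 20), not 9.

The forward direction fails; the converse holds.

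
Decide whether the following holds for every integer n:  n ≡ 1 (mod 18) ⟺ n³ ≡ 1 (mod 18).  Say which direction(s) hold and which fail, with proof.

(→) Suppose n ≡ 1 (mod 18). Write n = 18j + 1. Then (18j + 1)³ = 5832j³ + 972j² + 54j + 1 = 18(324j³ + 54j² + 3j) + 1, so n³ ≡ 1 (mod 18).

(←) This fails: take n = 7. Then 7³ = 343 ≡ 1 (mod 18), yet 7 ≡ 7 (mod 18), not 1.

Only the forward implication holds.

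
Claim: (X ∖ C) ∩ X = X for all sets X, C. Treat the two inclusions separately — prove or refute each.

(⊆) Let x ∈ (X ∖ C) ∩ X. Then x ∈ X and x ∉ C, from which x ∈ X.

(⊇) This inclusion fails. Take X = {1}, C = {1}; then 1 ∈ X but 1 ∉ (X ∖ C) ∩ X.

The sets are not equal: only the forward inclusion holds.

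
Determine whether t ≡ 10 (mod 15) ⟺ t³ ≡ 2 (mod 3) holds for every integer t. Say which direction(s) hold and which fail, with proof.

Both directions fail.

Forward direction. This fails: take t = 10. Then 10 ≡ 10 (mod 15), but 10³ = 1000 ≡ 1 (mod 3), not 2.

Converse. This fails: take t = 2. Then 2³ = 8 ≡ 2 (mod 3), yet 2 ≡ 2 (mod 15), not 10.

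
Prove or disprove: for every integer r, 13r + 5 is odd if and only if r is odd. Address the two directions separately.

Both directions fail.

[⇒] This fails: r = 4 gives 13r + 5 = 57, which is odd, but 4 is even, not odd.

[⇐] This also fails: r = 1 is odd, but 13r + 5 = 18 is even, not odd.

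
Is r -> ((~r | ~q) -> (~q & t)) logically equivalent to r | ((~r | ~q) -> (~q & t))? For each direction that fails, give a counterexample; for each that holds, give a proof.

Both directions fail.

Forward direction. This fails. Under t = F, r = F, q = F, the left side is true but the right side is false.

Converse. This fails. Under t = F, r = T, q = F, the left side is false but the right side is true.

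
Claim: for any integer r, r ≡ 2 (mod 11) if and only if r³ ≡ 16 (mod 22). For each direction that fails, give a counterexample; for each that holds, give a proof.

Both directions fail.

(⇒) This fails: take r = 2. Then 2 ≡ 2 (mod 11), but 2³ = 8 ≡ 8 (mod 22), not 16.

(⇐) This fails: take r = 14. Then 14³ = 2744 ≡ 16 (mod 22), yet 14 ≡ 3 (mod 11), not 2.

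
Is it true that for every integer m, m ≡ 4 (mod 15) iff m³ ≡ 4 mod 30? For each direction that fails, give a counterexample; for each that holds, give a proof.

The forward direction fails; the converse holds.

(⟹) This fails: take m = 19. Then 19 ≡ 4 (mod 15), but 19³ = 6859 ≡ 19 (mod 30), not 4.

(⟸) Conversely, the residues r modulo 30 with r³ ≡ 4 (mod 30) are exactly {4}, and each is ≡ 4 (mod 15).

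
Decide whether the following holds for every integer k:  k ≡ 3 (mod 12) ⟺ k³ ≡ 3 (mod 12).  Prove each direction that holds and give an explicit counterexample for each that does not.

Both directions hold.

(⟹) Suppose k ≡ 3 (mod 12). Write k = 12j + 3. Then (12j + 3)³ = 1728j³ + 1296j² + 324j + 27 = 12(144j³ + 108j² + 27j + 2) + 3, so k³ ≡ 3 (mod 12).

(⟸) Conversely, suppose k³ ≡ 3 (mod 12). The only residue r in {0, …, 11} with r³ ≡ 3 (mod 12) is r = 3, so k ≡ 3 (mod 12).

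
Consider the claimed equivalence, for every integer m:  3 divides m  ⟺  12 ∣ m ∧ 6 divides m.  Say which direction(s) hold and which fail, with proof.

(⇒) fails; (⇐) holds.

(⇒) This fails: take m = 3. Certainly 3 ∣ 3, but 12 ∤ 3.

(⇐) Suppose 12 ∣ m and 6 ∣ m. Any common multiple of 12 and 6 is a multiple of their lcm; here lcm(12, 6) = 12·6/gcd(12, 6) = 72/6 = 12, so 12 ∣ m. Since 3 ∣ 12, it follows that 3 ∣ m.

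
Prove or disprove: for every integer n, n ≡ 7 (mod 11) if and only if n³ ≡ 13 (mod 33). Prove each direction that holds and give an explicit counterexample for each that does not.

(⟹) This fails: take n = 18. Then 18 ≡ 7 (mod 11), but 18³ = 5832 ≡ 24 (mod 33), not 13.

(⟸) Conversely, the residues r modulo 33 with r³ ≡ 13 (mod 33) are exactly {7}, and each is ≡ 7 (mod 11).

Only the converse holds.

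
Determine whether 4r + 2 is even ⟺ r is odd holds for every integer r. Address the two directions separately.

Not equivalent: only (⇐) holds.

(→) This fails: take r = 6. Then 4r + 2 = 26, which is even, yet r = 6 is even, not odd.

(←) Suppose r is odd. Since 4 is even, 4r is even for every r, so 4r + 2 has the same parity as 2, which is even. Hence 4r + 2 is even.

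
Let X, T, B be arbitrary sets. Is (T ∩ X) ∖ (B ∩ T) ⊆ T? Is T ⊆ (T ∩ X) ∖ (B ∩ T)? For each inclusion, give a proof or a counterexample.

Only the forward inclusion holds.

Reverse inclusion. This inclusion fails. Take X = ∅, T = {1}, B = ∅; then 1 ∈ T but 1 ∉ (T ∩ X) ∖ (B ∩ T).

Forward inclusion. Let x ∈ (T ∩ X) ∖ (B ∩ T). Then x ∈ X ∩ T and x ∉ B, from which x ∈ T.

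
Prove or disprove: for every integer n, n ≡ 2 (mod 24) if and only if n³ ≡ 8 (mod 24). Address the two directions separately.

Only the forward implication holds.

[⇒] Suppose n ≡ 2 (mod 24). Write n = 24j + 2. Then (24j + 2)³ = 13824j³ + 3456j² + 288j + 8 = 24(576j³ + 144j² + 12j) + 8, so n³ ≡ 8 (mod 24).

[⇐] This fails: take n = 8. Then 8³ = 512 ≡ 8 (mod 24), yet 8 ≡ 8 (mod 24), not 2.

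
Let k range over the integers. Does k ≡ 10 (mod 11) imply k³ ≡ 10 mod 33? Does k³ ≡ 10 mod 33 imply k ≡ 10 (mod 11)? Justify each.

(→) This fails: take k = 21. Then 21 ≡ 10 (mod 11), but 21³ = 9261 ≡ 21 (mod 33), not 10.

(←) Conversely, the residues r modulo 33 with r³ ≡ 10 (mod 33) are exactly {10}, and each is ≡ 10 (mod 11).

Not equivalent: only (⇐) holds.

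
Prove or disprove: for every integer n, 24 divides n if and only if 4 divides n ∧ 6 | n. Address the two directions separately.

(⇒) If 24 ∣ n, write n = 24q. Since 24 = 6·4, n = 4·(6q), so 4 ∣ n; and since 24 = 4·6, n = 6·(4q), so 6 ∣ n.

(⇐) This fails: take n = 12. Both 4 ∣ 12 and 6 ∣ 12, yet 12 is not a multiple of 24 (since 12 = 0·24 + 12), so 24 ∤ 12.

Not equivalent: only (⇒) holds.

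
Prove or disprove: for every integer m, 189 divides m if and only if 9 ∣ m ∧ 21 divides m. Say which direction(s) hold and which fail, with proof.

[⇒] If 189 ∣ m, write m = 189q. Since 189 = 21·9, m = 9·(21q), so 9 ∣ m; and since 189 = 9·21, m = 21·(9q), so 21 ∣ m.

[⇐] This fails: take m = 63. Both 9 ∣ 63 and 21 ∣ 63, yet 63 is not a multiple of 189 (since 63 = 0·189 + 63), so 189 ∤ 63.

Only the forward implication holds.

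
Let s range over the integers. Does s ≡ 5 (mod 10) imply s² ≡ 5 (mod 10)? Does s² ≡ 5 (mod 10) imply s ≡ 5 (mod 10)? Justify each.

(→) Suppose s ≡ 5 (mod 10). Write s = 10j + 5. Then (10j + 5)² = 100j² + 100j + 25 = 10(10j² + 10j + 2) + 5, so s² ≡ 5 (mod 10).

(←) Conversely, suppose s² ≡ 5 (mod 10). The only residue r in {0, …, 9} with r² ≡ 5 (mod 10) is r = 5, so s ≡ 5 (mod 10).

Both implications hold.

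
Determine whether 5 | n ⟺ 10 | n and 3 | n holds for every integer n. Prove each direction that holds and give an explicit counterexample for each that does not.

(→) This fails: take n = 5. Certainly 5 ∣ 5, but 10 ∤ 5.

(←) Suppose 10 ∣ n and 3 ∣ n. Any common multiple of 10 and 3 is a multiple of their lcm; here gcd(10, 3) = 1, so lcm(10, 3) = 10·3 = 30, so 30 ∣ n. Since 5 ∣ 30, it follows that 5 ∣ n.

Not equivalent: only (⇐) holds.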